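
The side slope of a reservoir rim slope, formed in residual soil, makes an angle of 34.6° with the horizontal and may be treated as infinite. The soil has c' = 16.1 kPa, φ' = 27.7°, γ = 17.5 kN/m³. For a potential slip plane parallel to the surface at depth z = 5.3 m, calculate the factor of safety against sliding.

FS = 1.13

For an infinite slope with a slip plane parallel to the surface (no pore pressure): FS = [c' + γz cos²β tanφ'] / [γz sinβ cosβ].
γz = 17.5·5.3 = 92.75 kN/m²
Numerator = 16.1 + 92.75·cos²34.6°·tan27.7° = 16.1 + 92.75·0.6776·0.5250 = 49.093 kPa
Denominator = 92.75·sin34.6°·cos34.6° = 92.75·0.5678·0.8231 = 43.353 kPa
FS = 49.093 / 43.353 = 1.132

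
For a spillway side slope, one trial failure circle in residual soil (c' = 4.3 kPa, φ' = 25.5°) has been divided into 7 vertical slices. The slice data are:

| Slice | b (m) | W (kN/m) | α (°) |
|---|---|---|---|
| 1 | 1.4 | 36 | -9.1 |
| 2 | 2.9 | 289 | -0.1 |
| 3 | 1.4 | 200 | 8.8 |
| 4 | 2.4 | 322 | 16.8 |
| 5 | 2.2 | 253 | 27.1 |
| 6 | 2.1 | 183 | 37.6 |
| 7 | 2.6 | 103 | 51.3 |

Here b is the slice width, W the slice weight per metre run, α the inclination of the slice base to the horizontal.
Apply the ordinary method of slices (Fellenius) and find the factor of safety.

FS = 1.60

Ordinary method of slices: FS = Σ[c'·Δl_i + (W_i cosα_i)·tanφ'] / Σ W_i sinα_i, with Δl_i = b_i / cosα_i.
Slice 1: Δl = 1.4/cos(-9.1°) = 1.418 m; N'_1 = 36·cos(-9.1°) = 35.5; c'Δl = 6.10; W sinα = -5.7
Slice 2: Δl = 2.9/cos(-0.1°) = 2.900 m; N'_2 = 289·cos(-0.1°) = 289.0; c'Δl = 12.47; W sinα = -0.5
Slice 3: Δl = 1.4/cos8.8° = 1.417 m; N'_3 = 200·cos8.8° = 197.6; c'Δl = 6.09; W sinα = 30.6
Slice 4: Δl = 2.4/cos16.8° = 2.507 m; N'_4 = 322·cos16.8° = 308.3; c'Δl = 10.78; W sinα = 93.1
Slice 5: Δl = 2.2/cos27.1° = 2.471 m; N'_5 = 253·cos27.1° = 225.2; c'Δl = 10.63; W sinα = 115.3
Slice 6: Δl = 2.1/cos37.6° = 2.651 m; N'_6 = 183·cos37.6° = 145.0; c'Δl = 11.40; W sinα = 111.7
Slice 7: Δl = 2.6/cos51.3° = 4.158 m; N'_7 = 103·cos51.3° = 64.4; c'Δl = 17.88; W sinα = 80.4
Σc'Δl = 75.3 kN/m; ΣN' = 1265.1 kN/m; ΣW sinα = 424.8 kN/m
Resisting = 75.3 + 1265.1·tan25.5° = 75.3 + 603.4 = 678.7 kN/m
FS = 678.7 / 424.8 = 1.598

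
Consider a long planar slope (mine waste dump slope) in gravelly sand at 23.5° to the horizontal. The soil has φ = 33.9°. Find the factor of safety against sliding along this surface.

For a dry cohesionless infinite slope the factor of safety is FS = tanφ / tanβ.
FS = tan33.9° / tan23.5° = 0.6720 / 0.4348 = 1.545

FS = 1.55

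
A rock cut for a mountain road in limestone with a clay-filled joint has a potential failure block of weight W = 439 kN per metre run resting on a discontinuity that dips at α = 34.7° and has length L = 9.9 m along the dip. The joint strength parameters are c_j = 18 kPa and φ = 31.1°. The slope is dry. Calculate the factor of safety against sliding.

Resolving the block weight along and normal to the plane and applying the Mohr–Coulomb strength on the joint:
N' = W cosα = 439·cos34.7° = 360.9 kN/m
Driving force T = W sinα = 439·sin34.7° = 249.9 kN/m
Resisting force R = c_j·L + N'·tanφ = 18·9.9 + 360.9·tan31.1° = 178.2 + 217.7 = 395.9 kN/m
FS = R / T = 395.9 / 249.9 = 1.584

FS = 1.58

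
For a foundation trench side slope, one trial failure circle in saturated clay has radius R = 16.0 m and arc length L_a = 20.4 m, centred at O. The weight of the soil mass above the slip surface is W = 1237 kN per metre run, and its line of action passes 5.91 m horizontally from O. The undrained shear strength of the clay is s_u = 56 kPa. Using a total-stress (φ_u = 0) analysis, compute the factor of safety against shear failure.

FS = 2.50

Taking moments about the centre O, the resisting moment is provided by the undrained shear strength acting along the arc:
M_R = s_u·L_a·R = 56·20.40·16.0 = 18278.4 kN·m/m
M_D = W·d = 1237·5.91 = 7310.7 kN·m/m
FS = M_R / M_D = 18278.4 / 7310.7 = 2.500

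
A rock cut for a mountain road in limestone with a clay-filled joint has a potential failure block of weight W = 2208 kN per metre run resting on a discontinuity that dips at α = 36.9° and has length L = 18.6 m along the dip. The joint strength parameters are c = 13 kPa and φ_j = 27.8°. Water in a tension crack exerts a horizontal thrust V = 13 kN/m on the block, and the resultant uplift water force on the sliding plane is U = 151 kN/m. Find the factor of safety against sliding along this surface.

Resolving the block weight along and normal to the plane and applying the Mohr–Coulomb strength on the joint:
N' = W cosα − U − V sinα = 2208·cos36.9° − 151 − 13·sin36.9° = 1606.9 kN/m
Driving force T = W sinα + V cosα = 2208·sin36.9° + 13·cos36.9° = 1336.1 kN/m
Resisting force R = c·L + N'·tanφ_j = 13·18.6 + 1606.9·tan27.8° = 241.8 + 847.2 = 1089.0 kN/m
FS = R / T = 1089.0 / 1336.1 = 0.815

FS = 0.82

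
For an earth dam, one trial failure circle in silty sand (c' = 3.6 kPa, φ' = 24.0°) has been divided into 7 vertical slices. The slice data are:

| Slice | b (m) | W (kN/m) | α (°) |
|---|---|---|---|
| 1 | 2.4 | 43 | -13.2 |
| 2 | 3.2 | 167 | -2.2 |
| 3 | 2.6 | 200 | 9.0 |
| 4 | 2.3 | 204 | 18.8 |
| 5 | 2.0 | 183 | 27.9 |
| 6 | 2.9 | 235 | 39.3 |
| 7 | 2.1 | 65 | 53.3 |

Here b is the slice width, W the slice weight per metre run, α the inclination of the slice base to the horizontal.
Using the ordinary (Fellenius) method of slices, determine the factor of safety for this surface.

Ordinary method of slices: FS = Σ[c'·Δl_i + (W_i cosα_i)·tanφ'] / Σ W_i sinα_i, with Δl_i = b_i / cosα_i.
Slice 1: Δl = 2.4/cos(-13.2°) = 2.465 m; N'_1 = 43·cos(-13.2°) = 41.9; c'Δl = 8.87; W sinα = -9.8
Slice 2: Δl = 3.2/cos(-2.2°) = 3.202 m; N'_2 = 167·cos(-2.2°) = 166.9; c'Δl = 11.53; W sinα = -6.4
Slice 3: Δl = 2.6/cos9.0° = 2.632 m; N'_3 = 200·cos9.0° = 197.5; c'Δl = 9.48; W sinα = 31.3
Slice 4: Δl = 2.3/cos18.8° = 2.430 m; N'_4 = 204·cos18.8° = 193.1; c'Δl = 8.75; W sinα = 65.7
Slice 5: Δl = 2.0/cos27.9° = 2.263 m; N'_5 = 183·cos27.9° = 161.7; c'Δl = 8.15; W sinα = 85.6
Slice 6: Δl = 2.9/cos39.3° = 3.748 m; N'_6 = 235·cos39.3° = 181.9; c'Δl = 13.49; W sinα = 148.8
Slice 7: Δl = 2.1/cos53.3° = 3.514 m; N'_7 = 65·cos53.3° = 38.8; c'Δl = 12.65; W sinα = 52.1
Σc'Δl = 72.9 kN/m; ΣN' = 981.8 kN/m; ΣW sinα = 367.4 kN/m
Resisting = 72.9 + 981.8·tan24.0° = 72.9 + 437.1 = 510.0 kN/m
FS = 510.0 / 367.4 = 1.388

FS = 1.39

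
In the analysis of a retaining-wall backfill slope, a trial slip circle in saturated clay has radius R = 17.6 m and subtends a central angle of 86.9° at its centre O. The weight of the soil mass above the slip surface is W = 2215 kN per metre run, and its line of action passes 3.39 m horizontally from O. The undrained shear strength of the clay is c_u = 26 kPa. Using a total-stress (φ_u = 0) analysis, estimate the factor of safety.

FS = 1.63

Taking moments about the centre O, the resisting moment is provided by the undrained shear strength acting along the arc:
Arc length L_a = R·θ = 17.6·(86.9°·π/180) = 17.6·1.5167 = 26.69 m
M_R = c_u·L_a·R = 26·26.69·17.6 = 12215.1 kN·m/m
M_D = W·d = 2215·3.39 = 7508.9 kN·m/m
FS = M_R / M_D = 12215.1 / 7508.9 = 1.627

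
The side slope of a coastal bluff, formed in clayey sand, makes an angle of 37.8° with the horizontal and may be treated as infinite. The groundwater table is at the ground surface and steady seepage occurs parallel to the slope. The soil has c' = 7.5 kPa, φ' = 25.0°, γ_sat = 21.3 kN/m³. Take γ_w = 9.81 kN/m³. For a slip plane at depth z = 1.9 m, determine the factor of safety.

With seepage parallel to the slope and the water table at the surface, the effective normal stress on the slip plane uses the buoyant unit weight γ' = γ_sat − γ_w while the driving shear stress uses γ_sat:
FS = [c' + γ' z cos²β tanφ'] / [γ_sat z sinβ cosβ]
γ' = 21.3 − 9.81 = 11.49 kN/m³
Numerator = 7.5 + 11.49·1.9·cos²37.8°·tan25.0° = 7.5 + 11.49·1.9·0.6243·0.4663 = 13.856 kPa
Denominator = 21.3·1.9·sin37.8°·cos37.8° = 21.3·1.9·0.6129·0.7902 = 19.599 kPa
FS = 13.856 / 19.599 = 0.707

FS = 0.71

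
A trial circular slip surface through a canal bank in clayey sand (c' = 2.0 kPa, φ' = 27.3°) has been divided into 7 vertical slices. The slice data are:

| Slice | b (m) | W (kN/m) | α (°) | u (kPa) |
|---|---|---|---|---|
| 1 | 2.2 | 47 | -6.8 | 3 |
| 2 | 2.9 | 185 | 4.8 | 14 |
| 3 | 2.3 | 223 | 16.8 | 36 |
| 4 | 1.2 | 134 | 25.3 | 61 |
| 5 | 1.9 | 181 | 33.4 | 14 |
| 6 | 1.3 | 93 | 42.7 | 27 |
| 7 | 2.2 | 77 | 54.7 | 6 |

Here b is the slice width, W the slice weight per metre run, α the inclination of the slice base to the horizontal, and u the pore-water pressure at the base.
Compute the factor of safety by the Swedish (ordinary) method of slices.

Ordinary method of slices: FS = Σ[c'·Δl_i + (W_i cosα_i − u_i·Δl_i)·tanφ'] / Σ W_i sinα_i, with Δl_i = b_i / cosα_i.
Slice 1: Δl = 2.2/cos(-6.8°) = 2.216 m; N'_1 = 47·cos(-6.8°) − 3·2.216 = 40.0; c'Δl = 4.43; W sinα = -5.6
Slice 2: Δl = 2.9/cos4.8° = 2.910 m; N'_2 = 185·cos4.8° − 14·2.910 = 143.6; c'Δl = 5.82; W sinα = 15.5
Slice 3: Δl = 2.3/cos16.8° = 2.403 m; N'_3 = 223·cos16.8° − 36·2.403 = 127.0; c'Δl = 4.81; W sinα = 64.5
Slice 4: Δl = 1.2/cos25.3° = 1.327 m; N'_4 = 134·cos25.3° − 61·1.327 = 40.2; c'Δl = 2.65; W sinα = 57.3
Slice 5: Δl = 1.9/cos33.4° = 2.276 m; N'_5 = 181·cos33.4° − 14·2.276 = 119.2; c'Δl = 4.55; W sinα = 99.6
Slice 6: Δl = 1.3/cos42.7° = 1.769 m; N'_6 = 93·cos42.7° − 27·1.769 = 20.6; c'Δl = 3.54; W sinα = 63.1
Slice 7: Δl = 2.2/cos54.7° = 3.807 m; N'_7 = 77·cos54.7° − 6·3.807 = 21.7; c'Δl = 7.61; W sinα = 62.8
Σc'Δl = 33.4 kN/m; ΣN' = 512.3 kN/m; ΣW sinα = 357.2 kN/m
Resisting = 33.4 + 512.3·tan27.3° = 33.4 + 264.4 = 297.8 kN/m
FS = 297.8 / 357.2 = 0.834

FS = 0.83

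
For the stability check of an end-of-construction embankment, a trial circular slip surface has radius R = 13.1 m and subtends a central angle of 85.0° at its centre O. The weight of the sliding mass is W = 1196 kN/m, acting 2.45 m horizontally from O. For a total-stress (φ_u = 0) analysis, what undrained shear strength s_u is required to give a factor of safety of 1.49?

s_u = 17.1 kPa

FS = s_u·L_a·R / (W·d), so s_u = FS·W·d / (L_a·R).
Arc length L_a = R·θ = 13.1·(85.0°·π/180) = 13.1·1.4835 = 19.43 m
s_u = 1.49·1196·2.45 / (19.43·13.1) = 4366.0 / 254.59 = 17.15 kPa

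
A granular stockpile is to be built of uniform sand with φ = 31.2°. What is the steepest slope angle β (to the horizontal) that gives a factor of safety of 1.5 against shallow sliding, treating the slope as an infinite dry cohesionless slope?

For an infinite dry cohesionless slope FS = tanφ/tanβ, so tanβ = tanφ / FS.
tanβ = tan31.2° / 1.5 = 0.6056 / 1.5 = 0.4037
β = arctan(0.4037) = 21.99°

β = 22.0°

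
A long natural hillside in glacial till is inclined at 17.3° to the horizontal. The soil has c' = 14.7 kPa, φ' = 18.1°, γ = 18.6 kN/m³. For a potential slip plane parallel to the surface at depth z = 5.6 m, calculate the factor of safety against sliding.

For an infinite slope with a slip plane parallel to the surface (no pore pressure): FS = [c' + γz cos²β tanφ'] / [γz sinβ cosβ].
γz = 18.6·5.6 = 104.16 kN/m²
Numerator = 14.7 + 104.16·cos²17.3°·tan18.1° = 14.7 + 104.16·0.9116·0.3269 = 45.734 kPa
Denominator = 104.16·sin17.3°·cos17.3° = 104.16·0.2974·0.9548 = 29.573 kPa
FS = 45.734 / 29.573 = 1.546

FS = 1.55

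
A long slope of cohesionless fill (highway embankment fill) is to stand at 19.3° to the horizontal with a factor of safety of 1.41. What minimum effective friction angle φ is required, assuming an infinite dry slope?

φ = 26.3°

FS = tanφ/tanβ ⇒ tanφ = FS · tanβ = 1.41 · tan19.3° = 0.4938
φ = arctan(0.4938) = 26.28°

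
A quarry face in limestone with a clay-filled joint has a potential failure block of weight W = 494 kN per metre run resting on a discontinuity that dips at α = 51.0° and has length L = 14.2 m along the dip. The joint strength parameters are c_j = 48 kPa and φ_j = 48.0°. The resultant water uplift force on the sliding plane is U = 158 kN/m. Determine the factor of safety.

FS = 2.22

Resolving the block weight along and normal to the plane and applying the Mohr–Coulomb strength on the joint:
N' = W cosα − U = 494·cos51.0° − 158 = 152.9 kN/m
Driving force T = W sinα = 494·sin51.0° = 383.9 kN/m
Resisting force R = c_j·L + N'·tanφ_j = 48·14.2 + 152.9·tan48.0° = 681.6 + 169.8 = 851.4 kN/m
FS = R / T = 851.4 / 383.9 = 2.218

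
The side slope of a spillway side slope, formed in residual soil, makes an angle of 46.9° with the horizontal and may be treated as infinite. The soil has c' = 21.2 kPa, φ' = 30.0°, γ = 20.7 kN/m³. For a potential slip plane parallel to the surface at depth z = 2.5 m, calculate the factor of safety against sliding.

For an infinite slope with a slip plane parallel to the surface (no pore pressure): FS = [c' + γz cos²β tanφ'] / [γz sinβ cosβ].
γz = 20.7·2.5 = 51.75 kN/m²
Numerator = 21.2 + 51.75·cos²46.9°·tan30.0° = 21.2 + 51.75·0.4669·0.5774 = 35.149 kPa
Denominator = 51.75·sin46.9°·cos46.9° = 51.75·0.7302·0.6833 = 25.818 kPa
FS = 35.149 / 25.818 = 1.361

FS = 1.36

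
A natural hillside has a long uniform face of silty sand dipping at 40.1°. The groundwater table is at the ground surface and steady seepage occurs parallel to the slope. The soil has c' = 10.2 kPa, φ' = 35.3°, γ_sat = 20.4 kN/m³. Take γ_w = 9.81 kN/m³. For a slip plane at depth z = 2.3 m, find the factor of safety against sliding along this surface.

FS = 0.88

With seepage parallel to the slope and the water table at the surface, the effective normal stress on the slip plane uses the buoyant unit weight γ' = γ_sat − γ_w while the driving shear stress uses γ_sat:
FS = [c' + γ' z cos²β tanφ'] / [γ_sat z sinβ cosβ]
γ' = 20.4 − 9.81 = 10.59 kN/m³
Numerator = 10.2 + 10.59·2.3·cos²40.1°·tan35.3° = 10.2 + 10.59·2.3·0.5851·0.7080 = 20.291 kPa
Denominator = 20.4·2.3·sin40.1°·cos40.1° = 20.4·2.3·0.6441·0.7649 = 23.118 kPa
FS = 20.291 / 23.118 = 0.878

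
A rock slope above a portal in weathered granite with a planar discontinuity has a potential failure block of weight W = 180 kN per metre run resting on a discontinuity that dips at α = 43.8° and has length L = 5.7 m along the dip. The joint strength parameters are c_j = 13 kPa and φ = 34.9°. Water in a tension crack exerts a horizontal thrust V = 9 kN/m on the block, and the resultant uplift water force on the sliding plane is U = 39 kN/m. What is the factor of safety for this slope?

FS = 1.02

Resolving the block weight along and normal to the plane and applying the Mohr–Coulomb strength on the joint:
N' = W cosα − U − V sinα = 180·cos43.8° − 39 − 9·sin43.8° = 84.7 kN/m
Driving force T = W sinα + V cosα = 180·sin43.8° + 9·cos43.8° = 131.1 kN/m
Resisting force R = c_j·L + N'·tanφ = 13·5.7 + 84.7·tan34.9° = 74.1 + 59.1 = 133.2 kN/m
FS = R / T = 133.2 / 131.1 = 1.016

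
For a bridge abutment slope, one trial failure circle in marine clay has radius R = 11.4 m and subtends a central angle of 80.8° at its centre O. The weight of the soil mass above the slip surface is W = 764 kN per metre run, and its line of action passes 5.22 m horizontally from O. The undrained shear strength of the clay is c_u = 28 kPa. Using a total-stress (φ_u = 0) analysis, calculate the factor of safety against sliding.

FS = 1.29

Taking moments about the centre O, the resisting moment is provided by the undrained shear strength acting along the arc:
Arc length L_a = R·θ = 11.4·(80.8°·π/180) = 11.4·1.4102 = 16.08 m
M_R = c_u·L_a·R = 28·16.08·11.4 = 5131.6 kN·m/m
M_D = W·d = 764·5.22 = 3988.1 kN·m/m
FS = M_R / M_D = 5131.6 / 3988.1 = 1.287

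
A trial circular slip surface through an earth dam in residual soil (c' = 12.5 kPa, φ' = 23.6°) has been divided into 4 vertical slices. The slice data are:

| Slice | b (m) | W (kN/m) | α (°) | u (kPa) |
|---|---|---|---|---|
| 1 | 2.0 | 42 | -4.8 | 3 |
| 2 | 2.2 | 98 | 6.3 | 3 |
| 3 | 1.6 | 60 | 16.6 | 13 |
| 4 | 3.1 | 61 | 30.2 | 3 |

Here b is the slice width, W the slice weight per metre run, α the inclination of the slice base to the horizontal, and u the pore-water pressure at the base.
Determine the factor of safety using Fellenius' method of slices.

FS = 3.77

Ordinary method of slices: FS = Σ[c'·Δl_i + (W_i cosα_i − u_i·Δl_i)·tanφ'] / Σ W_i sinα_i, with Δl_i = b_i / cosα_i.
Slice 1: Δl = 2.0/cos(-4.8°) = 2.007 m; N'_1 = 42·cos(-4.8°) − 3·2.007 = 35.8; c'Δl = 25.09; W sinα = -3.5
Slice 2: Δl = 2.2/cos6.3° = 2.213 m; N'_2 = 98·cos6.3° − 3·2.213 = 90.8; c'Δl = 27.67; W sinα = 10.8
Slice 3: Δl = 1.6/cos16.6° = 1.670 m; N'_3 = 60·cos16.6° − 13·1.670 = 35.8; c'Δl = 20.87; W sinα = 17.1
Slice 4: Δl = 3.1/cos30.2° = 3.587 m; N'_4 = 61·cos30.2° − 3·3.587 = 42.0; c'Δl = 44.84; W sinα = 30.7
Σc'Δl = 118.5 kN/m; ΣN' = 204.4 kN/m; ΣW sinα = 55.1 kN/m
Resisting = 118.5 + 204.4·tan23.6° = 118.5 + 89.3 = 207.7 kN/m
FS = 207.7 / 55.1 = 3.773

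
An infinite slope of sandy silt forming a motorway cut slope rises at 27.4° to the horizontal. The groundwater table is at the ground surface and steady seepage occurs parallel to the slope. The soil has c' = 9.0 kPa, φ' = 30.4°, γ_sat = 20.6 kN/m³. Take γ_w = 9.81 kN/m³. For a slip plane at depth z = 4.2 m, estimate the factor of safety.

FS = 0.85

With seepage parallel to the slope and the water table at the surface, the effective normal stress on the slip plane uses the buoyant unit weight γ' = γ_sat − γ_w while the driving shear stress uses γ_sat:
FS = [c' + γ' z cos²β tanφ'] / [γ_sat z sinβ cosβ]
γ' = 20.6 − 9.81 = 10.79 kN/m³
Numerator = 9.0 + 10.79·4.2·cos²27.4°·tan30.4° = 9.0 + 10.79·4.2·0.7882·0.5867 = 29.957 kPa
Denominator = 20.6·4.2·sin27.4°·cos27.4° = 20.6·4.2·0.4602·0.8878 = 35.350 kPa
FS = 29.957 / 35.350 = 0.847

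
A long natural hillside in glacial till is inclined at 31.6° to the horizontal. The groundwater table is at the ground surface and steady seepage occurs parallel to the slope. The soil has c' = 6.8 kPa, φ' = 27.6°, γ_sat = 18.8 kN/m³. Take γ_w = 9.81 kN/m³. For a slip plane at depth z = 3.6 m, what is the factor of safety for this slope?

With seepage parallel to the slope and the water table at the surface, the effective normal stress on the slip plane uses the buoyant unit weight γ' = γ_sat − γ_w while the driving shear stress uses γ_sat:
FS = [c' + γ' z cos²β tanφ'] / [γ_sat z sinβ cosβ]
γ' = 18.8 − 9.81 = 8.99 kN/m³
Numerator = 6.8 + 8.99·3.6·cos²31.6°·tan27.6° = 6.8 + 8.99·3.6·0.7254·0.5228 = 19.074 kPa
Denominator = 18.8·3.6·sin31.6°·cos31.6° = 18.8·3.6·0.5240·0.8517 = 30.205 kPa
FS = 19.074 / 30.205 = 0.631

FS = 0.63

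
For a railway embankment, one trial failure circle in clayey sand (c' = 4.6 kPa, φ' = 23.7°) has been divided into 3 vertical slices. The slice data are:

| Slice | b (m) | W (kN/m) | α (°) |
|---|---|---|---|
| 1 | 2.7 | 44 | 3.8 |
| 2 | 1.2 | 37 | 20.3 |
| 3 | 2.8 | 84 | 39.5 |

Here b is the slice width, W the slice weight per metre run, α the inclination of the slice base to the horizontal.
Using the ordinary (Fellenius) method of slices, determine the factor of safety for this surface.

Ordinary method of slices: FS = Σ[c'·Δl_i + (W_i cosα_i)·tanφ'] / Σ W_i sinα_i, with Δl_i = b_i / cosα_i.
Slice 1: Δl = 2.7/cos3.8° = 2.706 m; N'_1 = 44·cos3.8° = 43.9; c'Δl = 12.45; W sinα = 2.9
Slice 2: Δl = 1.2/cos20.3° = 1.279 m; N'_2 = 37·cos20.3° = 34.7; c'Δl = 5.89; W sinα = 12.8
Slice 3: Δl = 2.8/cos39.5° = 3.629 m; N'_3 = 84·cos39.5° = 64.8; c'Δl = 16.69; W sinα = 53.4
Σc'Δl = 35.0 kN/m; ΣN' = 143.4 kN/m; ΣW sinα = 69.2 kN/m
Resisting = 35.0 + 143.4·tan23.7° = 35.0 + 63.0 = 98.0 kN/m
FS = 98.0 / 69.2 = 1.416

FS = 1.42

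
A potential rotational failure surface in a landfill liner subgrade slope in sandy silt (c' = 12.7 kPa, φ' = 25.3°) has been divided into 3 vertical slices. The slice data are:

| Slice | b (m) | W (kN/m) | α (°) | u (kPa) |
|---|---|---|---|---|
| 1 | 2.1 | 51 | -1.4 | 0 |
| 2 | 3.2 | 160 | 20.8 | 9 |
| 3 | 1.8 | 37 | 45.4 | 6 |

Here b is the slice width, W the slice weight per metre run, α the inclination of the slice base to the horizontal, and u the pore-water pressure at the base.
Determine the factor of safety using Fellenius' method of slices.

Ordinary method of slices: FS = Σ[c'·Δl_i + (W_i cosα_i − u_i·Δl_i)·tanφ'] / Σ W_i sinα_i, with Δl_i = b_i / cosα_i.
Slice 1: Δl = 2.1/cos(-1.4°) = 2.101 m; N'_1 = 51·cos(-1.4°) − 0·2.101 = 51.0; c'Δl = 26.68; W sinα = -1.2
Slice 2: Δl = 3.2/cos20.8° = 3.423 m; N'_2 = 160·cos20.8° − 9·3.423 = 118.8; c'Δl = 43.47; W sinα = 56.8
Slice 3: Δl = 1.8/cos45.4° = 2.564 m; N'_3 = 37·cos45.4° − 6·2.564 = 10.6; c'Δl = 32.56; W sinα = 26.3
Σc'Δl = 102.7 kN/m; ΣN' = 180.3 kN/m; ΣW sinα = 81.9 kN/m
Resisting = 102.7 + 180.3·tan25.3° = 102.7 + 85.2 = 188.0 kN/m
FS = 188.0 / 81.9 = 2.295

FS = 2.29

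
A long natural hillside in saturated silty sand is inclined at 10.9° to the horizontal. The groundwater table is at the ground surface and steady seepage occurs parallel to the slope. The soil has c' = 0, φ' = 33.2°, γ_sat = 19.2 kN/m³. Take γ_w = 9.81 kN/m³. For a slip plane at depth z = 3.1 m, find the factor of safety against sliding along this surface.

With seepage parallel to the slope and the water table at the surface, the effective normal stress on the slip plane uses the buoyant unit weight γ' = γ_sat − γ_w while the driving shear stress uses γ_sat:
FS = [c' + γ' z cos²β tanφ'] / [γ_sat z sinβ cosβ]
(For c' = 0 this reduces to FS = (γ'/γ_sat)·tanφ'/tanβ.)
γ' = 19.2 − 9.81 = 9.39 kN/m³
Numerator = 0.0 + 9.39·3.1·cos²10.9°·tan33.2° = 0.0 + 9.39·3.1·0.9642·0.6544 = 18.367 kPa
Denominator = 19.2·3.1·sin10.9°·cos10.9° = 19.2·3.1·0.1891·0.9820 = 11.052 kPa
FS = 18.367 / 11.052 = 1.662

FS = 1.66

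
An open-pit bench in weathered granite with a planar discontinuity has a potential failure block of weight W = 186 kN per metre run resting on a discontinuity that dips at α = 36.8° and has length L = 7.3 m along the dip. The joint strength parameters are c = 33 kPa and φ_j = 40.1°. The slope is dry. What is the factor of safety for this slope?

FS = 3.29

Resolving the block weight along and normal to the plane and applying the Mohr–Coulomb strength on the joint:
N' = W cosα = 186·cos36.8° = 148.9 kN/m
Driving force T = W sinα = 186·sin36.8° = 111.4 kN/m
Resisting force R = c·L + N'·tanφ_j = 33·7.3 + 148.9·tan40.1° = 240.9 + 125.4 = 366.3 kN/m
FS = R / T = 366.3 / 111.4 = 3.288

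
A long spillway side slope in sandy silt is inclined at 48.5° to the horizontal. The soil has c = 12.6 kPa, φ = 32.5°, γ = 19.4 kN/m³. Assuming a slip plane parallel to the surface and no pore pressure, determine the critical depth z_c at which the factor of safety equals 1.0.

Setting FS = 1.00 in FS = [c + γz cos²β tanφ] / [γz sinβ cosβ] and solving for z:
z = c / [γ cosβ (FS·sinβ − cosβ·tanφ)]
  = 12.6 / [19.4·cos48.5°·(1.00·sin48.5° − cos48.5°·tan32.5°)]
  = 12.6 / [19.4·0.6626·(1.00·0.7490 − 0.6626·0.6371)]
  = 12.6 / 4.2012 = 2.999 m

z_c = 3.00 m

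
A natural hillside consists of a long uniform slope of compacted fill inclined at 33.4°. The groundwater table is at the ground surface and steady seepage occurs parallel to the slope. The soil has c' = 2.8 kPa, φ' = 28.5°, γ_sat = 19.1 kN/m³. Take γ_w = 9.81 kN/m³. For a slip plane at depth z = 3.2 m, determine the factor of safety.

With seepage parallel to the slope and the water table at the surface, the effective normal stress on the slip plane uses the buoyant unit weight γ' = γ_sat − γ_w while the driving shear stress uses γ_sat:
FS = [c' + γ' z cos²β tanφ'] / [γ_sat z sinβ cosβ]
γ' = 19.1 − 9.81 = 9.29 kN/m³
Numerator = 2.8 + 9.29·3.2·cos²33.4°·tan28.5° = 2.8 + 9.29·3.2·0.6970·0.5430 = 14.050 kPa
Denominator = 19.1·3.2·sin33.4°·cos33.4° = 19.1·3.2·0.5505·0.8348 = 28.089 kPa
FS = 14.050 / 28.089 = 0.500

FS = 0.50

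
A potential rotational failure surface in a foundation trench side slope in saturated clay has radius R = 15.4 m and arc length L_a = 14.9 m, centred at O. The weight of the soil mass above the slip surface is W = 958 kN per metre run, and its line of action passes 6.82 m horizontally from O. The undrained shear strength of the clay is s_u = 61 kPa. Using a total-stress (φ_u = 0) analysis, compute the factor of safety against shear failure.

Taking moments about the centre O, the resisting moment is provided by the undrained shear strength acting along the arc:
M_R = s_u·L_a·R = 61·14.90·15.4 = 13997.1 kN·m/m
M_D = W·d = 958·6.82 = 6533.6 kN·m/m
FS = M_R / M_D = 13997.1 / 6533.6 = 2.142

FS = 2.14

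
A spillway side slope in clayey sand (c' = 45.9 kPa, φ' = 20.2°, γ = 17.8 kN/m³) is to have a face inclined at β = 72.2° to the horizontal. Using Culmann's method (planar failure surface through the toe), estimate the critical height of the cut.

Culmann's analysis gives the critical failure plane at α_cr = (β + φ')/2 = (72.2 + 20.2)/2 = 46.2°, and the critical height
H_c = (4c'/γ) · sinβ cosφ' / [1 − cos(β − φ')]
    = (4·45.9/17.8) · sin72.2°·cos20.2° / [1 − cos(52.0°)]
    = 10.315 · 0.9521·0.9385 / [1 − 0.6157]
    = 10.315 · 0.8936 / 0.3843
    = 23.98 m

H_c = 23.98 m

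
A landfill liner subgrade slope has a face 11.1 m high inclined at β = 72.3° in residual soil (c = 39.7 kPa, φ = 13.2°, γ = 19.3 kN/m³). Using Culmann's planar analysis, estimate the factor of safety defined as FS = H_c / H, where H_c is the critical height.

FS = 1.41

H_c = (4c/γ) · sinβ cosφ / [1 − cos(β − φ)]
    = (4·39.7/19.3) · sin72.3°·cos13.2° / [1 − cos59.1°]
    = 8.228 · 0.9275 / 0.4865 = 15.69 m
FS = H_c / H = 15.69 / 11.1 = 1.413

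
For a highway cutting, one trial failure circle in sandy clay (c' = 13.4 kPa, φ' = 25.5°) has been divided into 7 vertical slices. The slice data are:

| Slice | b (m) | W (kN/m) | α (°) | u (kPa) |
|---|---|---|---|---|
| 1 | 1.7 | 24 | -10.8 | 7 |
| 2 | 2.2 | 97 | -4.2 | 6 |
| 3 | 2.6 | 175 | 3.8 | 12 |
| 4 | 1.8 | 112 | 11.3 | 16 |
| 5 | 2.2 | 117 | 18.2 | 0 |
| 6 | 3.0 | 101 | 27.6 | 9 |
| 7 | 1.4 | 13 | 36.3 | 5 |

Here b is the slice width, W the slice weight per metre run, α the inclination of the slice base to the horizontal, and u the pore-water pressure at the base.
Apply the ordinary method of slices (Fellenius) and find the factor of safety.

FS = 3.95

Ordinary method of slices: FS = Σ[c'·Δl_i + (W_i cosα_i − u_i·Δl_i)·tanφ'] / Σ W_i sinα_i, with Δl_i = b_i / cosα_i.
Slice 1: Δl = 1.7/cos(-10.8°) = 1.731 m; N'_1 = 24·cos(-10.8°) − 7·1.731 = 11.5; c'Δl = 23.19; W sinα = -4.5
Slice 2: Δl = 2.2/cos(-4.2°) = 2.206 m; N'_2 = 97·cos(-4.2°) − 6·2.206 = 83.5; c'Δl = 29.56; W sinα = -7.1
Slice 3: Δl = 2.6/cos3.8° = 2.606 m; N'_3 = 175·cos3.8° − 12·2.606 = 143.3; c'Δl = 34.92; W sinα = 11.6
Slice 4: Δl = 1.8/cos11.3° = 1.836 m; N'_4 = 112·cos11.3° − 16·1.836 = 80.5; c'Δl = 24.60; W sinα = 21.9
Slice 5: Δl = 2.2/cos18.2° = 2.316 m; N'_5 = 117·cos18.2° − 0·2.316 = 111.1; c'Δl = 31.03; W sinα = 36.5
Slice 6: Δl = 3.0/cos27.6° = 3.385 m; N'_6 = 101·cos27.6° − 9·3.385 = 59.0; c'Δl = 45.36; W sinα = 46.8
Slice 7: Δl = 1.4/cos36.3° = 1.737 m; N'_7 = 13·cos36.3° − 5·1.737 = 1.8; c'Δl = 23.28; W sinα = 7.7
Σc'Δl = 211.9 kN/m; ΣN' = 490.7 kN/m; ΣW sinα = 113.0 kN/m
Resisting = 211.9 + 490.7·tan25.5° = 211.9 + 234.1 = 446.0 kN/m
FS = 446.0 / 113.0 = 3.948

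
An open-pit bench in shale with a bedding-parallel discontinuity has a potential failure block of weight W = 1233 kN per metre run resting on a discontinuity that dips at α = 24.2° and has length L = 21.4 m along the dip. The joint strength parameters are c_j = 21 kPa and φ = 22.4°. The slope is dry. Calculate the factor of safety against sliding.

Resolving the block weight along and normal to the plane and applying the Mohr–Coulomb strength on the joint:
N' = W cosα = 1233·cos24.2° = 1124.6 kN/m
Driving force T = W sinα = 1233·sin24.2° = 505.4 kN/m
Resisting force R = c_j·L + N'·tanφ = 21·21.4 + 1124.6·tan22.4° = 449.4 + 463.5 = 912.9 kN/m
FS = R / T = 912.9 / 505.4 = 1.806

FS = 1.81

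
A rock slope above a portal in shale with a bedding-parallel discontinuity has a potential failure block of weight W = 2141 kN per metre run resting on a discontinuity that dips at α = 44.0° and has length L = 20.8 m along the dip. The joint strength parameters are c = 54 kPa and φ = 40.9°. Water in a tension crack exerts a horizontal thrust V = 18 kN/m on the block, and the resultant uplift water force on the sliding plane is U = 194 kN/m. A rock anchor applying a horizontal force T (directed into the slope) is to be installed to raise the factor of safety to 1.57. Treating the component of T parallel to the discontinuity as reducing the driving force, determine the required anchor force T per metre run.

Resolving forces along and normal to the sliding plane, with the horizontal anchor force T adding T·sinα to the effective normal force and T·cosα acting up the plane against the driving force:
FS = [cL + (W cosα − U − V sinα + T sinα) tanφ] / [W sinα + V cosα − T cosα]
Without the anchor: N' = 1333.6 kN/m, driving T_d = 1500.2 kN/m, resisting R = 54·20.8 + 1333.6·tan40.9° = 2278.4 kN/m, FS = 1.52.
Setting FS = 1.57 and solving for T:
1.57·(1500.2 − T cos44.0°) = 2278.4 + T sin44.0°·tan40.9°
T·(sin44.0°·tan40.9° + 1.57·cos44.0°) = 1.57·1500.2 − 2278.4
T·(0.6947·0.8662 + 1.57·0.7193) = 2355.3 − 2278.4 = 76.9
T·1.7311 = 76.9
T = 44.4 kN/m

T = 44 kN/m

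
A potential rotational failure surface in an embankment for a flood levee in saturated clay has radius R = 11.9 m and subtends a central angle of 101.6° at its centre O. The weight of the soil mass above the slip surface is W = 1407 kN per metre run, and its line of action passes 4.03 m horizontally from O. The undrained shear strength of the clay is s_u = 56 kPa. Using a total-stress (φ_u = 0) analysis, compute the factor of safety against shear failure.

FS = 2.48

Taking moments about the centre O, the resisting moment is provided by the undrained shear strength acting along the arc:
Arc length L_a = R·θ = 11.9·(101.6°·π/180) = 11.9·1.7733 = 21.10 m
M_R = s_u·L_a·R = 56·21.10·11.9 = 14062.2 kN·m/m
M_D = W·d = 1407·4.03 = 5670.2 kN·m/m
FS = M_R / M_D = 14062.2 / 5670.2 = 2.480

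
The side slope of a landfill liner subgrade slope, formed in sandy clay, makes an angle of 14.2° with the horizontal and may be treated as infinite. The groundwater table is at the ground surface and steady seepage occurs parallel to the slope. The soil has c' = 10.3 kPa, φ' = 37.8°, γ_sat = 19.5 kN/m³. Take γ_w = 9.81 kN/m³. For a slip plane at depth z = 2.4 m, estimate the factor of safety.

FS = 2.45

With seepage parallel to the slope and the water table at the surface, the effective normal stress on the slip plane uses the buoyant unit weight γ' = γ_sat − γ_w while the driving shear stress uses γ_sat:
FS = [c' + γ' z cos²β tanφ'] / [γ_sat z sinβ cosβ]
γ' = 19.5 − 9.81 = 9.69 kN/m³
Numerator = 10.3 + 9.69·2.4·cos²14.2°·tan37.8° = 10.3 + 9.69·2.4·0.9398·0.7757 = 27.254 kPa
Denominator = 19.5·2.4·sin14.2°·cos14.2° = 19.5·2.4·0.2453·0.9694 = 11.130 kPa
FS = 27.254 / 11.130 = 2.449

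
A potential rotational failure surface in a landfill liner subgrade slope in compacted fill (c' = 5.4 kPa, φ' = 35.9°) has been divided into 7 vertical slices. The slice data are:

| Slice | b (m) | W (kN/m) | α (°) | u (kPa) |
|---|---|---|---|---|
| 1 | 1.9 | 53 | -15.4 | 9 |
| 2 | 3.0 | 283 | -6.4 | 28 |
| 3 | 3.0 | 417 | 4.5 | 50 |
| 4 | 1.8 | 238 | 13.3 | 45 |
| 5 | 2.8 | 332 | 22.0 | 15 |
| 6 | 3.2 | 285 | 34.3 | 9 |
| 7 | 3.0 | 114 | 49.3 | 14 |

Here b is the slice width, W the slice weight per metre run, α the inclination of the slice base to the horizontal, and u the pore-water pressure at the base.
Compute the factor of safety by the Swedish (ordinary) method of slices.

Ordinary method of slices: FS = Σ[c'·Δl_i + (W_i cosα_i − u_i·Δl_i)·tanφ'] / Σ W_i sinα_i, with Δl_i = b_i / cosα_i.
Slice 1: Δl = 1.9/cos(-15.4°) = 1.971 m; N'_1 = 53·cos(-15.4°) − 9·1.971 = 33.4; c'Δl = 10.64; W sinα = -14.1
Slice 2: Δl = 3.0/cos(-6.4°) = 3.019 m; N'_2 = 283·cos(-6.4°) − 28·3.019 = 196.7; c'Δl = 16.30; W sinα = -31.5
Slice 3: Δl = 3.0/cos4.5° = 3.009 m; N'_3 = 417·cos4.5° − 50·3.009 = 265.3; c'Δl = 16.25; W sinα = 32.7
Slice 4: Δl = 1.8/cos13.3° = 1.850 m; N'_4 = 238·cos13.3° − 45·1.850 = 148.4; c'Δl = 9.99; W sinα = 54.8
Slice 5: Δl = 2.8/cos22.0° = 3.020 m; N'_5 = 332·cos22.0° − 15·3.020 = 262.5; c'Δl = 16.31; W sinα = 124.4
Slice 6: Δl = 3.2/cos34.3° = 3.874 m; N'_6 = 285·cos34.3° − 9·3.874 = 200.6; c'Δl = 20.92; W sinα = 160.6
Slice 7: Δl = 3.0/cos49.3° = 4.601 m; N'_7 = 114·cos49.3° − 14·4.601 = 9.9; c'Δl = 24.84; W sinα = 86.4
Σc'Δl = 115.2 kN/m; ΣN' = 1116.7 kN/m; ΣW sinα = 413.3 kN/m
Resisting = 115.2 + 1116.7·tan35.9° = 115.2 + 808.4 = 923.6 kN/m
FS = 923.6 / 413.3 = 2.235

FS = 2.24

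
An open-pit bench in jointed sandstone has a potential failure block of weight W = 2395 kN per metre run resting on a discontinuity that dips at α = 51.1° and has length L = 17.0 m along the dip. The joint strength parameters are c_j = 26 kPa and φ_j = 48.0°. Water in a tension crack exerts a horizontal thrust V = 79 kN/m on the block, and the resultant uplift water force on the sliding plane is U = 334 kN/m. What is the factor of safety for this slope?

Resolving the block weight along and normal to the plane and applying the Mohr–Coulomb strength on the joint:
N' = W cosα − U − V sinα = 2395·cos51.1° − 334 − 79·sin51.1° = 1108.5 kN/m
Driving force T = W sinα + V cosα = 2395·sin51.1° + 79·cos51.1° = 1913.5 kN/m
Resisting force R = c_j·L + N'·tanφ_j = 26·17.0 + 1108.5·tan48.0° = 442.0 + 1231.1 = 1673.1 kN/m
FS = R / T = 1673.1 / 1913.5 = 0.874

FS = 0.87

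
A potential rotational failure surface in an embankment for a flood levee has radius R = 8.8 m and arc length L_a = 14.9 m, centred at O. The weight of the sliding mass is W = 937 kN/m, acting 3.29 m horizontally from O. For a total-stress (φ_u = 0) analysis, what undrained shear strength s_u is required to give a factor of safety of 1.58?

FS = s_u·L_a·R / (W·d), so s_u = FS·W·d / (L_a·R).
s_u = 1.58·937·3.29 / (14.90·8.8) = 4870.7 / 131.12 = 37.15 kPa

s_u = 37.1 kPa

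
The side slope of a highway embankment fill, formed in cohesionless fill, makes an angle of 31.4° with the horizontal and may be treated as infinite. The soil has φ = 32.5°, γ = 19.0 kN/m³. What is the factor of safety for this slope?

For a dry cohesionless infinite slope the factor of safety is FS = tanφ / tanβ.
FS = tan32.5° / tan31.4° = 0.6371 / 0.6104 = 1.044

FS = 1.04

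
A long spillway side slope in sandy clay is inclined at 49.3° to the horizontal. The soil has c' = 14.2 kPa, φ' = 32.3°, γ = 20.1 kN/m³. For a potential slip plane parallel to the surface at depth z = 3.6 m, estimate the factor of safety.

FS = 0.94

For an infinite slope with a slip plane parallel to the surface (no pore pressure): FS = [c' + γz cos²β tanφ'] / [γz sinβ cosβ].
γz = 20.1·3.6 = 72.36 kN/m²
Numerator = 14.2 + 72.36·cos²49.3°·tan32.3° = 14.2 + 72.36·0.4252·0.6322 = 33.652 kPa
Denominator = 72.36·sin49.3°·cos49.3° = 72.36·0.7581·0.6521 = 35.773 kPa
FS = 33.652 / 35.773 = 0.941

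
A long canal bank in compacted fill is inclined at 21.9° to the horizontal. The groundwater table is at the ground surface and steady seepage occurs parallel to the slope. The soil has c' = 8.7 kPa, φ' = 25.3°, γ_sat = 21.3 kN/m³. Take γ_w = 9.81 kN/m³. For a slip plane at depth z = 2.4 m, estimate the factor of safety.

With seepage parallel to the slope and the water table at the surface, the effective normal stress on the slip plane uses the buoyant unit weight γ' = γ_sat − γ_w while the driving shear stress uses γ_sat:
FS = [c' + γ' z cos²β tanφ'] / [γ_sat z sinβ cosβ]
γ' = 21.3 − 9.81 = 11.49 kN/m³
Numerator = 8.7 + 11.49·2.4·cos²21.9°·tan25.3° = 8.7 + 11.49·2.4·0.8609·0.4727 = 19.922 kPa
Denominator = 21.3·2.4·sin21.9°·cos21.9° = 21.3·2.4·0.3730·0.9278 = 17.691 kPa
FS = 19.922 / 17.691 = 1.126

FS = 1.13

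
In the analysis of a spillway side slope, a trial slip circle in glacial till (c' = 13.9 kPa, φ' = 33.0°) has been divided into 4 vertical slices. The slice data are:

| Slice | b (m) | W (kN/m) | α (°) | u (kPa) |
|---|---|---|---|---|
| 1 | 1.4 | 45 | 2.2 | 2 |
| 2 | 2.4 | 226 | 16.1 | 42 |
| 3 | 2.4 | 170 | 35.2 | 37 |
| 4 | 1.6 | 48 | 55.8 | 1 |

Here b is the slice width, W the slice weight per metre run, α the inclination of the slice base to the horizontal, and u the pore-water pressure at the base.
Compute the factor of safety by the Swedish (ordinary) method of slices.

FS = 1.34

Ordinary method of slices: FS = Σ[c'·Δl_i + (W_i cosα_i − u_i·Δl_i)·tanφ'] / Σ W_i sinα_i, with Δl_i = b_i / cosα_i.
Slice 1: Δl = 1.4/cos2.2° = 1.401 m; N'_1 = 45·cos2.2° − 2·1.401 = 42.2; c'Δl = 19.47; W sinα = 1.7
Slice 2: Δl = 2.4/cos16.1° = 2.498 m; N'_2 = 226·cos16.1° − 42·2.498 = 112.2; c'Δl = 34.72; W sinα = 62.7
Slice 3: Δl = 2.4/cos35.2° = 2.937 m; N'_3 = 170·cos35.2° − 37·2.937 = 30.2; c'Δl = 40.83; W sinα = 98.0
Slice 4: Δl = 1.6/cos55.8° = 2.847 m; N'_4 = 48·cos55.8° − 1·2.847 = 24.1; c'Δl = 39.57; W sinα = 39.7
Σc'Δl = 134.6 kN/m; ΣN' = 208.8 kN/m; ΣW sinα = 202.1 kN/m
Resisting = 134.6 + 208.8·tan33.0° = 134.6 + 135.6 = 270.2 kN/m
FS = 270.2 / 202.1 = 1.337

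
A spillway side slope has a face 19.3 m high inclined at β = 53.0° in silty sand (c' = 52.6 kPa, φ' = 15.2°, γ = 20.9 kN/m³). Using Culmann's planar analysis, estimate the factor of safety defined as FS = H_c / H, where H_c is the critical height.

H_c = (4c'/γ) · sinβ cosφ' / [1 − cos(β − φ')]
    = (4·52.6/20.9) · sin53.0°·cos15.2° / [1 − cos37.8°]
    = 10.067 · 0.7707 / 0.2098 = 36.97 m
FS = H_c / H = 36.97 / 19.3 = 1.916

FS = 1.92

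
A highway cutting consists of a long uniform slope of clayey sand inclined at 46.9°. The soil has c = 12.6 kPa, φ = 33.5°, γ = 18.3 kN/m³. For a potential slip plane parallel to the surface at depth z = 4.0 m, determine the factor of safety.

For an infinite slope with a slip plane parallel to the surface (no pore pressure): FS = [c + γz cos²β tanφ] / [γz sinβ cosβ].
γz = 18.3·4.0 = 73.20 kN/m²
Numerator = 12.6 + 73.20·cos²46.9°·tan33.5° = 12.6 + 73.20·0.4669·0.6619 = 35.220 kPa
Denominator = 73.20·sin46.9°·cos46.9° = 73.20·0.7302·0.6833 = 36.520 kPa
FS = 35.220 / 36.520 = 0.964

FS = 0.96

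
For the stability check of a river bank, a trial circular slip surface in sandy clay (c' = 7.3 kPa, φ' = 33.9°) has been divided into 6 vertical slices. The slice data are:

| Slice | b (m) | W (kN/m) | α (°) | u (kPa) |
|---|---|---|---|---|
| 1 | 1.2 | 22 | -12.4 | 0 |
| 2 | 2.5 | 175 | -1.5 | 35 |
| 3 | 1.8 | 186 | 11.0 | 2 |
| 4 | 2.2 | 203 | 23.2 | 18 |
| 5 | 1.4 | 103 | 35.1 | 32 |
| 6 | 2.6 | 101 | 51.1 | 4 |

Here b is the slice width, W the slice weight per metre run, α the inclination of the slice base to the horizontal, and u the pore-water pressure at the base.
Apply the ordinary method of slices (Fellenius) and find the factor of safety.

Ordinary method of slices: FS = Σ[c'·Δl_i + (W_i cosα_i − u_i·Δl_i)·tanφ'] / Σ W_i sinα_i, with Δl_i = b_i / cosα_i.
Slice 1: Δl = 1.2/cos(-12.4°) = 1.229 m; N'_1 = 22·cos(-12.4°) − 0·1.229 = 21.5; c'Δl = 8.97; W sinα = -4.7
Slice 2: Δl = 2.5/cos(-1.5°) = 2.501 m; N'_2 = 175·cos(-1.5°) − 35·2.501 = 87.4; c'Δl = 18.26; W sinα = -4.6
Slice 3: Δl = 1.8/cos11.0° = 1.834 m; N'_3 = 186·cos11.0° − 2·1.834 = 178.9; c'Δl = 13.39; W sinα = 35.5
Slice 4: Δl = 2.2/cos23.2° = 2.394 m; N'_4 = 203·cos23.2° − 18·2.394 = 143.5; c'Δl = 17.47; W sinα = 80.0
Slice 5: Δl = 1.4/cos35.1° = 1.711 m; N'_5 = 103·cos35.1° − 32·1.711 = 29.5; c'Δl = 12.49; W sinα = 59.2
Slice 6: Δl = 2.6/cos51.1° = 4.140 m; N'_6 = 101·cos51.1° − 4·4.140 = 46.9; c'Δl = 30.22; W sinα = 78.6
Σc'Δl = 100.8 kN/m; ΣN' = 507.7 kN/m; ΣW sinα = 244.0 kN/m
Resisting = 100.8 + 507.7·tan33.9° = 100.8 + 341.2 = 442.0 kN/m
FS = 442.0 / 244.0 = 1.811

FS = 1.81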